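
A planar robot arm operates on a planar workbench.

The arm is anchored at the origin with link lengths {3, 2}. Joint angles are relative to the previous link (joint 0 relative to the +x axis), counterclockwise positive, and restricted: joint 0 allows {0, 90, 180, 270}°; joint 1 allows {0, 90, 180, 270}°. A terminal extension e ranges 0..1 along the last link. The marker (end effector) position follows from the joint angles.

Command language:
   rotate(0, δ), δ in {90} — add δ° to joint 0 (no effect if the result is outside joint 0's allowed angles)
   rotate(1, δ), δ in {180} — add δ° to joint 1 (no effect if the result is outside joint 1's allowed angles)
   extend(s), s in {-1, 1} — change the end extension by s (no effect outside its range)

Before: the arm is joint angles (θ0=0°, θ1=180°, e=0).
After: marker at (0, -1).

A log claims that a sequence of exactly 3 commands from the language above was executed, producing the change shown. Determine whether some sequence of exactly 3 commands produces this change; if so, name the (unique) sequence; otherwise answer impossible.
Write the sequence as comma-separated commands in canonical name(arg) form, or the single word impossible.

from: joint angles (θ0=0°, θ1=180°, e=0)
1. rotate(0, 90) → joint angles (θ0=90°, θ1=180°, e=0)
2. rotate(0, 90) → joint angles (θ0=180°, θ1=180°, e=0)
3. rotate(0, 90) → joint angles (θ0=270°, θ1=180°, e=0)
no rival 3-sequence matches.

rotate(0, 90), rotate(0, 90), rotate(0, 90)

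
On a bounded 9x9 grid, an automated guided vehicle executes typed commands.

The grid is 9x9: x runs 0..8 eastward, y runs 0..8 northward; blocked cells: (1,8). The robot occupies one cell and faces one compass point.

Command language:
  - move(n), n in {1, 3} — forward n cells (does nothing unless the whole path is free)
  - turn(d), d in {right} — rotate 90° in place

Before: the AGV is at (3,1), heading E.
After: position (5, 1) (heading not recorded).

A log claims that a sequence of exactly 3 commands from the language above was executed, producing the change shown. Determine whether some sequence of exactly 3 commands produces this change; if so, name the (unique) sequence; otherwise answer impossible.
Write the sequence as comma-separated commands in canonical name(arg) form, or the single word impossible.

move(1), move(1), turn(right)

key: running turn(right) before move(1) would end elsewhere — order is forced
t0: at (3,1), heading E
[1] after move(1): at (4,1), heading E
[2] after move(1): at (5,1), heading E
[3] after turn(right): at (5,1), heading S
no other 3-command option fits: unique.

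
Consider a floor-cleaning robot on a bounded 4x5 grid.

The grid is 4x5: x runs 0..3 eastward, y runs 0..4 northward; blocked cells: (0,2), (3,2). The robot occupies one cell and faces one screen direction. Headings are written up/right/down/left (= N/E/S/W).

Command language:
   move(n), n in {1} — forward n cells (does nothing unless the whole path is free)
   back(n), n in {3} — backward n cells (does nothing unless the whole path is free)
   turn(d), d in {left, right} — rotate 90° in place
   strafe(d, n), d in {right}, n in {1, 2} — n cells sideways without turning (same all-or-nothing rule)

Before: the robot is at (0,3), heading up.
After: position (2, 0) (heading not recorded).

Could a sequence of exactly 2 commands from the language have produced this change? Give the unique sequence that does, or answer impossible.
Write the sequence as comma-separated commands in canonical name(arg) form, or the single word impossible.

strafe(right, 2), back(3)

key: order matters: swapping strafe(right, 2) and back(3) lands elsewhere
initial: at (0,3), heading up
t=1 strafe(right, 2) ⇒ at (2,3), heading up
t=2 back(3) ⇒ at (2,0), heading up
no other 2-command option fits: unique.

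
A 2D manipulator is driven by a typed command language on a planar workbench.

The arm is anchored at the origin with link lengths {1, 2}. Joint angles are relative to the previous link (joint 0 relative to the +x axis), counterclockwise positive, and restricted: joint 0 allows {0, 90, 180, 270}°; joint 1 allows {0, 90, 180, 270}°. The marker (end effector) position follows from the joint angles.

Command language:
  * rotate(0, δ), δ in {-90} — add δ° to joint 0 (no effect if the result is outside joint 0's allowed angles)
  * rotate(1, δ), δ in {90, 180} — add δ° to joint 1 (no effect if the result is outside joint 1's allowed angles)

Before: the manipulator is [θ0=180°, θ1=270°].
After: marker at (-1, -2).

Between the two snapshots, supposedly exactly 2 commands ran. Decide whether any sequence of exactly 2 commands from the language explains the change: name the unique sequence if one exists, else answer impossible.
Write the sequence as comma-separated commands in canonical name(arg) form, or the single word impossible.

rotate(1, 90), rotate(1, 90)

start: [θ0=180°, θ1=270°]
1. rotate(1, 90) → [θ0=180°, θ1=0°]
2. rotate(1, 90) → [θ0=180°, θ1=90°]
no rival 2-sequence matches.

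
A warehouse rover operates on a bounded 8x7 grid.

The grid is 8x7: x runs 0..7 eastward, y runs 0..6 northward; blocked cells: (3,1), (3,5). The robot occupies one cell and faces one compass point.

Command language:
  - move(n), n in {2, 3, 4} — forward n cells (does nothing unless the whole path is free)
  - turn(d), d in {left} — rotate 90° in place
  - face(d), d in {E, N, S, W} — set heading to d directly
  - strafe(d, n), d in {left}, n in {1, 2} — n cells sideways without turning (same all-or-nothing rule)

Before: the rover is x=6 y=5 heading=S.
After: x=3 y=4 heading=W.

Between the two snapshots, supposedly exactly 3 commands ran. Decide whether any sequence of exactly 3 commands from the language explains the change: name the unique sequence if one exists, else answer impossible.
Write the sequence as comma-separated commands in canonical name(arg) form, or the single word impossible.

face(W), strafe(left, 1), move(3)

key: cell and facing (now W) both changed — the 3 commands mix motion and turning
initial: x=6 y=5 heading=S
[1] after face(W): x=6 y=5 heading=W
[2] after strafe(left, 1): x=6 y=4 heading=W
[3] after move(3): x=3 y=4 heading=W
all 1000 alternatives checked — unique.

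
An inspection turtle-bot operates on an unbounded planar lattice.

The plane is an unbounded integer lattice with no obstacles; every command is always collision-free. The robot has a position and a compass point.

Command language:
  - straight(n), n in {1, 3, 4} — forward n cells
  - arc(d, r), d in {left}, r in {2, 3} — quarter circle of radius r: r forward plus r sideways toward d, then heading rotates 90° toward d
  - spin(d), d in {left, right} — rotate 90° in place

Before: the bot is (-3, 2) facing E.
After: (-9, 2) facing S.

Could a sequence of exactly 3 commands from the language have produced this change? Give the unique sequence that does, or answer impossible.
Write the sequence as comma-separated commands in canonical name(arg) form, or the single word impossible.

key: order matters: swapping spin(left) and arc(left, 3) lands elsewhere
t0: (-3, 2) facing E
t=1 spin(left) ⇒ (-3, 2) facing N
t=2 arc(left, 3) ⇒ (-6, 5) facing W
t=3 arc(left, 3) ⇒ (-9, 2) facing S
all 343 alternatives checked — unique.

spin(left), arc(left, 3), arc(left, 3)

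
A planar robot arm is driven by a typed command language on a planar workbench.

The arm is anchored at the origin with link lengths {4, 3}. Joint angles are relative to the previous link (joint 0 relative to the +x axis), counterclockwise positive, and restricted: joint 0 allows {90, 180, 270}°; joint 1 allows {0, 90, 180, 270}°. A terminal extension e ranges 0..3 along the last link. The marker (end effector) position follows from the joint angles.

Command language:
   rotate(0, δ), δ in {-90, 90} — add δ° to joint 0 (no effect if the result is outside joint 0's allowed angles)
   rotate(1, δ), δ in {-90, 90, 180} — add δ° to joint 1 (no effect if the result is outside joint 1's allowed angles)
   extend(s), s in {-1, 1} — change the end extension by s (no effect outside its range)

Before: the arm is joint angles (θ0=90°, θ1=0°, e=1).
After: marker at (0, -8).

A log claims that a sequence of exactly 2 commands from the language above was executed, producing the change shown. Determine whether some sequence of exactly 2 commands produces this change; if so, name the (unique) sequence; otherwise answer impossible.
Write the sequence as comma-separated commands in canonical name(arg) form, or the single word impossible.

begin: joint angles (θ0=90°, θ1=0°, e=1)
[1] after rotate(0, 90): joint angles (θ0=180°, θ1=0°, e=1)
[2] after rotate(0, 90): joint angles (θ0=270°, θ1=0°, e=1)
uniquely the one of 49 2-step routes that fits.

rotate(0, 90), rotate(0, 90)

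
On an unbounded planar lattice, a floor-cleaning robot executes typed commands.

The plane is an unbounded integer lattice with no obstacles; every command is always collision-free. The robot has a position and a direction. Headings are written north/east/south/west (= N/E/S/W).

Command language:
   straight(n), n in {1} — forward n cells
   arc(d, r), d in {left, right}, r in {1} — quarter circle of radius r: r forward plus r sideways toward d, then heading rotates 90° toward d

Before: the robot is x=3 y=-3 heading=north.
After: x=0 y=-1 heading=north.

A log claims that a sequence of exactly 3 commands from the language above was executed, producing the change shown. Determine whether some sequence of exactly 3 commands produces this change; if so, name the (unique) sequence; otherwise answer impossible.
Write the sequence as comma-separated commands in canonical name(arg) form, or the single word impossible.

key: order matters: swapping arc(left, 1) and arc(right, 1) lands elsewhere
t0: x=3 y=-3 heading=north
[1] after arc(left, 1): x=2 y=-2 heading=west
[2] after straight(1): x=1 y=-2 heading=west
[3] after arc(right, 1): x=0 y=-1 heading=north
all 27 alternatives checked — unique.

arc(left, 1), straight(1), arc(right, 1)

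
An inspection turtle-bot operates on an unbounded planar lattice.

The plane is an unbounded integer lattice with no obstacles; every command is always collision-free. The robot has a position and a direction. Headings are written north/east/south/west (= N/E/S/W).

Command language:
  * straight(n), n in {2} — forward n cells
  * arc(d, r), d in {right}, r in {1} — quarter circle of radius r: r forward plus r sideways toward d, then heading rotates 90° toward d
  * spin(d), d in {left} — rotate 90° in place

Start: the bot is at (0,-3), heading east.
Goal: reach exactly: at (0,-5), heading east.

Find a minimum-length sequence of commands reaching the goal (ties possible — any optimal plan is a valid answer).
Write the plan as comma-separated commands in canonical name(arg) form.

arc(right, 1), arc(right, 1), spin(left), spin(left)

t0: at (0,-3), heading east
t=1 arc(right, 1) ⇒ at (1,-4), heading south
t=2 arc(right, 1) ⇒ at (0,-5), heading west
t=3 spin(left) ⇒ at (0,-5), heading south
t=4 spin(left) ⇒ at (0,-5), heading east
no 3-step plan works, so 4 is optimal.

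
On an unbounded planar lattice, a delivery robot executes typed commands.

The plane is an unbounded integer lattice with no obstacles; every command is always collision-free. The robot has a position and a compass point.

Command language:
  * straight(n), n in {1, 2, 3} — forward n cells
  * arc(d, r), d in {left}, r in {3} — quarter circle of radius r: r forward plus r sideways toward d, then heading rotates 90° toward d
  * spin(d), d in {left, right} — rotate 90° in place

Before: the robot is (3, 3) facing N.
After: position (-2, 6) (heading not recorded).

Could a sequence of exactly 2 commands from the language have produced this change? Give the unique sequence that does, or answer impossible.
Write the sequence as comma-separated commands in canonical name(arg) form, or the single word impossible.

key: order matters: swapping arc(left, 3) and straight(2) lands elsewhere
begin: (3, 3) facing N
[1] after arc(left, 3): (0, 6) facing W
[2] after straight(2): (-2, 6) facing W
no other 2-command option fits: unique.

arc(left, 3), straight(2)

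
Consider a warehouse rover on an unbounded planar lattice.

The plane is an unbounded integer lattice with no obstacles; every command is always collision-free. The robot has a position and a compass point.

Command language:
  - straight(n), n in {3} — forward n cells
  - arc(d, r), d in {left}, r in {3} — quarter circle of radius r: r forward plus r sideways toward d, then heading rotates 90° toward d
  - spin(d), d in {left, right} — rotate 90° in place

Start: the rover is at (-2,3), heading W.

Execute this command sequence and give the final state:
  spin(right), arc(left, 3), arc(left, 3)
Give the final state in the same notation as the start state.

at (-8,3), heading S

initial: at (-2,3), heading W
1. spin(right) → at (-2,3), heading N
2. arc(left, 3) → at (-5,6), heading W
3. arc(left, 3) → at (-8,3), heading S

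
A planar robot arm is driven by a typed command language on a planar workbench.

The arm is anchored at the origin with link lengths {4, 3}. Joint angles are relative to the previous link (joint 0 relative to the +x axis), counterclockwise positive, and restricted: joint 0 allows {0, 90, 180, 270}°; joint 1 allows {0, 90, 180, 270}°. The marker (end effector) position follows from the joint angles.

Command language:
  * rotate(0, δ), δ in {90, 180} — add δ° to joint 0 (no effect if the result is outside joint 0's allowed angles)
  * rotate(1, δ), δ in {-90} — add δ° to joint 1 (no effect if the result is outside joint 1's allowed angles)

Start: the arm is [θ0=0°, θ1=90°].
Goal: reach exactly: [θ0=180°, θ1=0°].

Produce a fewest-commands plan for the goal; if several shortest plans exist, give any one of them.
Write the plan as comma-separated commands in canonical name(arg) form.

from: [θ0=0°, θ1=90°]
1. rotate(0, 180) → [θ0=180°, θ1=90°]
2. rotate(1, -90) → [θ0=180°, θ1=0°]
no 1-step plan works, so 2 is optimal.

rotate(0, 180), rotate(1, -90)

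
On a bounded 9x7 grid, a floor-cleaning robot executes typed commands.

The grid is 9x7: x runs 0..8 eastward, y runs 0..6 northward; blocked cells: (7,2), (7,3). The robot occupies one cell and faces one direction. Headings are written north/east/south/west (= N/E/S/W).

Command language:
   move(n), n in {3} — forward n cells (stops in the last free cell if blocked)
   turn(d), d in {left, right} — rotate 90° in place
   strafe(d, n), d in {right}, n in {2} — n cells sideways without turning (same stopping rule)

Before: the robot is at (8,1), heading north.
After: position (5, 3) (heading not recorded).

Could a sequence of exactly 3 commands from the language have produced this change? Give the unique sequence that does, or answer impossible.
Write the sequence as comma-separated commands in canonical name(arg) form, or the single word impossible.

turn(left), move(3), strafe(right, 2)

key: running strafe(right, 2) before turn(left) would end elsewhere — order is forced
begin: at (8,1), heading north
t=1 turn(left) ⇒ at (8,1), heading west
t=2 move(3) ⇒ at (5,1), heading west
t=3 strafe(right, 2) ⇒ at (5,3), heading west
all 64 alternatives checked — unique.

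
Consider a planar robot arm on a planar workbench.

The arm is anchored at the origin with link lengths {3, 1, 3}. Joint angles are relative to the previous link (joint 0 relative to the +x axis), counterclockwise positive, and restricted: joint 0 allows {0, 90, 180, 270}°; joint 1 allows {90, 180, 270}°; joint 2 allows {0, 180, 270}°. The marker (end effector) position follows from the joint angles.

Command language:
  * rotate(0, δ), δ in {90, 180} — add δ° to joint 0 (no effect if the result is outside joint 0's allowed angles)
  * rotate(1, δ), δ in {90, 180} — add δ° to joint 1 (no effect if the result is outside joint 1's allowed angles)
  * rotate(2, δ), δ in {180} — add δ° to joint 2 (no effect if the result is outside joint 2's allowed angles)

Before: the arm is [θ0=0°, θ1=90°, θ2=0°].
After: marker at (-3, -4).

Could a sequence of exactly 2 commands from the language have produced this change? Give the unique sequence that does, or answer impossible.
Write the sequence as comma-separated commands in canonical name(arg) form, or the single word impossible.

from: [θ0=0°, θ1=90°, θ2=0°]
[1] after rotate(0, 90): [θ0=90°, θ1=90°, θ2=0°]
[2] after rotate(0, 90): [θ0=180°, θ1=90°, θ2=0°]
uniquely the one of 25 2-step routes that fits.

rotate(0, 90), rotate(0, 90)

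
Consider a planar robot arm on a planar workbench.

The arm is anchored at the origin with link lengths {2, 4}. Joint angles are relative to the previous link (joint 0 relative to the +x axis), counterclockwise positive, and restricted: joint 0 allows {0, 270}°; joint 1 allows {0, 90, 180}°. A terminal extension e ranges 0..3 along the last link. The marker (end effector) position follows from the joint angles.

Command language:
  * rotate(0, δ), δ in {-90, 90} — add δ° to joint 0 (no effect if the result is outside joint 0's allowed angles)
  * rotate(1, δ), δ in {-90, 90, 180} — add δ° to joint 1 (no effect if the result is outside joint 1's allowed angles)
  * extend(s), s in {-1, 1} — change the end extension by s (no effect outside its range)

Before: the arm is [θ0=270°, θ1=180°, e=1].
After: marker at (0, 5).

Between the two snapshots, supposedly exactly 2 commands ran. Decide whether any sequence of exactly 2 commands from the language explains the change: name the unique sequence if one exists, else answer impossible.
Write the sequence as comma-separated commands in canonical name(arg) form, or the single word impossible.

extend(1), extend(1)

initial: [θ0=270°, θ1=180°, e=1]
step 1 (extend(1)): [θ0=270°, θ1=180°, e=2]
step 2 (extend(1)): [θ0=270°, θ1=180°, e=3]
all 49 alternatives checked — unique.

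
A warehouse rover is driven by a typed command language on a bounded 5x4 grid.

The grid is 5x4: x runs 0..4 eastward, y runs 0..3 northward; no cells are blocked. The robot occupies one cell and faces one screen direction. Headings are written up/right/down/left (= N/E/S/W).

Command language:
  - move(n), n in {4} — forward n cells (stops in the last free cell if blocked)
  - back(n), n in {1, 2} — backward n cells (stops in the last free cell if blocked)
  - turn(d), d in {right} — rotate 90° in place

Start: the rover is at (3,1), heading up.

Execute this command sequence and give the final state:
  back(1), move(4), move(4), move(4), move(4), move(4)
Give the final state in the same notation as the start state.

begin: at (3,1), heading up
[1] after back(1): at (3,0), heading up
[2] after move(4): at (3,3), heading up
[3] after move(4): at (3,3), heading up
[4] after move(4): at (3,3), heading up
[5] after move(4): at (3,3), heading up
[6] after move(4): at (3,3), heading up

at (3,3), heading up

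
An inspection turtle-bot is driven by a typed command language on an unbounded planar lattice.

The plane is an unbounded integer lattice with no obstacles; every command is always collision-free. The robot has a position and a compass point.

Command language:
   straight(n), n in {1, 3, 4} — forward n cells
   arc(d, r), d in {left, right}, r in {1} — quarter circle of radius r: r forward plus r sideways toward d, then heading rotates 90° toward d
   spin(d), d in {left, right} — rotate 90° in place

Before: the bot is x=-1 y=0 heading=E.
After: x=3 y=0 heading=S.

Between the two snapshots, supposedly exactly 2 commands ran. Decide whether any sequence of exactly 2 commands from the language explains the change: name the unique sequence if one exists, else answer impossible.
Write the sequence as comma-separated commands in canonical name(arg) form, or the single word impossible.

key: cell and facing (now S) both changed — the 2 commands mix motion and turning
initial: x=-1 y=0 heading=E
[1] after straight(4): x=3 y=0 heading=E
[2] after spin(right): x=3 y=0 heading=S
uniquely the one of 49 2-step routes that fits.

straight(4), spin(right)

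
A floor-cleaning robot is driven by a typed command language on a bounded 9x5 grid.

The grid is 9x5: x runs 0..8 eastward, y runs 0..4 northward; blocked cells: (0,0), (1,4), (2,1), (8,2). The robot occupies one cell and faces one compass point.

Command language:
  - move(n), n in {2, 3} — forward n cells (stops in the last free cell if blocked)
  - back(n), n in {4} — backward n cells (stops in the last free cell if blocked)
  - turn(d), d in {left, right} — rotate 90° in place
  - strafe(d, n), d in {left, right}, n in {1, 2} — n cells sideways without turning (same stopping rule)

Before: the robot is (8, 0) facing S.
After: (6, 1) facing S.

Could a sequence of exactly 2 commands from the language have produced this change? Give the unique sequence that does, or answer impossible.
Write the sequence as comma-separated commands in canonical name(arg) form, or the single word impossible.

key: heading stays S — no command in the sequence turns
t0: (8, 0) facing S
1. back(4) → (8, 1) facing S
2. strafe(right, 2) → (6, 1) facing S
uniquely the one of 81 2-step routes that fits.

back(4), strafe(right, 2)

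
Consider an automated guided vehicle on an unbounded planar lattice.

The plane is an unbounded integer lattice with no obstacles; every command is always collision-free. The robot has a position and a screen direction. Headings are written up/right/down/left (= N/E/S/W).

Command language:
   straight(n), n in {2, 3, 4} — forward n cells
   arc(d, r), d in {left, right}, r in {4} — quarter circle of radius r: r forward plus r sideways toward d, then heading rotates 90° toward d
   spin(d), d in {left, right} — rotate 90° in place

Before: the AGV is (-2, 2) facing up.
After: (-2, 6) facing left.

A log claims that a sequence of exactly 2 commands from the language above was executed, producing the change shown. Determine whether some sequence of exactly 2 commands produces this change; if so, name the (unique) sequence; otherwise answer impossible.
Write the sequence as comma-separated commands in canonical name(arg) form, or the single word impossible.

key: position moved to (-2,6) AND the heading swung to W — translation plus rotation needed
t0: (-2, 2) facing up
1. straight(4) → (-2, 6) facing up
2. spin(left) → (-2, 6) facing left
uniquely the one of 49 2-step routes that fits.

straight(4), spin(left)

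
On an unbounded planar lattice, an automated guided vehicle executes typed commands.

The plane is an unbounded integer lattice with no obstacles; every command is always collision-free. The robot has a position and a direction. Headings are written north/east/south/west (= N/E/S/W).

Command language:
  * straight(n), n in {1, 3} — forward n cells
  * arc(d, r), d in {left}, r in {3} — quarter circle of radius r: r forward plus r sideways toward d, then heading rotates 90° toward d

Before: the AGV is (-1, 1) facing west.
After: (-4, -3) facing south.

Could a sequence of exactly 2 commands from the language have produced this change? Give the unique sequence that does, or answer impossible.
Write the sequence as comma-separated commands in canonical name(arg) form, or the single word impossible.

arc(left, 3), straight(1)

key: running straight(1) before arc(left, 3) would end elsewhere — order is forced
initial: (-1, 1) facing west
[1] after arc(left, 3): (-4, -2) facing south
[2] after straight(1): (-4, -3) facing south
no rival 2-sequence matches.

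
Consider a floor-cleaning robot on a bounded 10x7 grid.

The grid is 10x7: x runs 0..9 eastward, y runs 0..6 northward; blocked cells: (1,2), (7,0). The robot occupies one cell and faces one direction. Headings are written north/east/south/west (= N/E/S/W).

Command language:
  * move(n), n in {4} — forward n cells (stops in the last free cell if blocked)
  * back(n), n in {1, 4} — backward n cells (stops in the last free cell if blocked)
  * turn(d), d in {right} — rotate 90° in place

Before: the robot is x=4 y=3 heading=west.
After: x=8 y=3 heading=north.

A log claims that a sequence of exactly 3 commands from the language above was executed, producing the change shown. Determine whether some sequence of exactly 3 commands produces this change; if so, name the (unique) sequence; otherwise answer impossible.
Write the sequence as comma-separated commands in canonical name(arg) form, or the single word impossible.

checked all 3-command options: none fits.

impossible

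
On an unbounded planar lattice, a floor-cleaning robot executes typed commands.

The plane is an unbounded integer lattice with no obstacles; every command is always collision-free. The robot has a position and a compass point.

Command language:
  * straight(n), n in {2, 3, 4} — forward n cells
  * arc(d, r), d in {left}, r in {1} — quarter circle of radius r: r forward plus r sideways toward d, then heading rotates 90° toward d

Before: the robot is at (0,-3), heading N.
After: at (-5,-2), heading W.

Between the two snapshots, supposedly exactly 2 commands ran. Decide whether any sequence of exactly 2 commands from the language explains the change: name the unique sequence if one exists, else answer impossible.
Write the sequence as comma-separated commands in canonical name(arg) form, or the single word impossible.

key: position moved to (-5,-2) AND the heading swung to W — translation plus rotation needed
begin: at (0,-3), heading N
1. arc(left, 1) → at (-1,-2), heading W
2. straight(4) → at (-5,-2), heading W
uniquely the one of 16 2-step routes that fits.

arc(left, 1), straight(4)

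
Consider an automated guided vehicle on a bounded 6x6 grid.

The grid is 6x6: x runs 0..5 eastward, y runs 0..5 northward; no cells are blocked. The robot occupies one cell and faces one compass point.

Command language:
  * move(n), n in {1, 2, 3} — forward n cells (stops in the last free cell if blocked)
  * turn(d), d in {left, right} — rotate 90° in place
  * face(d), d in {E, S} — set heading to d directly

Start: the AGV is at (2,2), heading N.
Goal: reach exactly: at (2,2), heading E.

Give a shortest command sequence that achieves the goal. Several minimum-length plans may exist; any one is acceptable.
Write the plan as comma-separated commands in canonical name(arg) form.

initial: at (2,2), heading N
step 1 (face(E)): at (2,2), heading E
minimal: 1 command(s), checked below 1.

face(E)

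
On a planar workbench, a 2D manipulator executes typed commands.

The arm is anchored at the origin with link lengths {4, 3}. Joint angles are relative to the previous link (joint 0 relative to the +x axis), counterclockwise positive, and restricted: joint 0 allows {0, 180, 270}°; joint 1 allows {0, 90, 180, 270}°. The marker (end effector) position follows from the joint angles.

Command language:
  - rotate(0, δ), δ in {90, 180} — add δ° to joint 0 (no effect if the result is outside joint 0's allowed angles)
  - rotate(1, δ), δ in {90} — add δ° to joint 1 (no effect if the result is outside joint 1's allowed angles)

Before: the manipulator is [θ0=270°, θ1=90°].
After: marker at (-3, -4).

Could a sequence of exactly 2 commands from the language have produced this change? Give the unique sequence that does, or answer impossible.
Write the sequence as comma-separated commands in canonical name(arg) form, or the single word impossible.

rotate(1, 90), rotate(1, 90)

initial: [θ0=270°, θ1=90°]
1. rotate(1, 90) → [θ0=270°, θ1=180°]
2. rotate(1, 90) → [θ0=270°, θ1=270°]
all 9 alternatives checked — unique.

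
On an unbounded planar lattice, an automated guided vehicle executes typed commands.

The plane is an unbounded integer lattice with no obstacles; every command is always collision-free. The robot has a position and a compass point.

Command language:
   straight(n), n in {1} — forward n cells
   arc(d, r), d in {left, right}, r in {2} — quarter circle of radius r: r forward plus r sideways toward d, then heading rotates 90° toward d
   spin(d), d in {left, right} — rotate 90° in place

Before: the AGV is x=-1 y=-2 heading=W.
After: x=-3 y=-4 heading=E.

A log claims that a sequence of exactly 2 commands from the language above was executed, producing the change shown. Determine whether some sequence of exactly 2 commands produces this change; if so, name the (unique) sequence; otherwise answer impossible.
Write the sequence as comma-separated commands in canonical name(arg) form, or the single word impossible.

key: cell and facing (now E) both changed — the 2 commands mix motion and turning
start: x=-1 y=-2 heading=W
1. arc(left, 2) → x=-3 y=-4 heading=S
2. spin(left) → x=-3 y=-4 heading=E
no rival 2-sequence matches.

arc(left, 2), spin(left)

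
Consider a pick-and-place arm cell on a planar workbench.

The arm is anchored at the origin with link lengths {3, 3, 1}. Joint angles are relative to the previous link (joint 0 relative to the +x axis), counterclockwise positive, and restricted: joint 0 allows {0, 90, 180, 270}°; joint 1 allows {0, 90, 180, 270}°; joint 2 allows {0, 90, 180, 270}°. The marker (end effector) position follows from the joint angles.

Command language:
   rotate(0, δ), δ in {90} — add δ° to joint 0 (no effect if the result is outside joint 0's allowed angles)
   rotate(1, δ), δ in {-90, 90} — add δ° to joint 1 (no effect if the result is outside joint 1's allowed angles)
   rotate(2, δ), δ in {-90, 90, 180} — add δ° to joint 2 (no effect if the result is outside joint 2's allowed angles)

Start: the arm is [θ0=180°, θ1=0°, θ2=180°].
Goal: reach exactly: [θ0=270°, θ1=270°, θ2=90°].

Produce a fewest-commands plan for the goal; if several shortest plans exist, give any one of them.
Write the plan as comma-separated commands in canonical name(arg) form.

start: [θ0=180°, θ1=0°, θ2=180°]
1. rotate(1, -90) → [θ0=180°, θ1=270°, θ2=180°]
2. rotate(2, -90) → [θ0=180°, θ1=270°, θ2=90°]
3. rotate(0, 90) → [θ0=270°, θ1=270°, θ2=90°]
minimal: 3 command(s), checked below 3.

rotate(1, -90), rotate(2, -90), rotate(0, 90)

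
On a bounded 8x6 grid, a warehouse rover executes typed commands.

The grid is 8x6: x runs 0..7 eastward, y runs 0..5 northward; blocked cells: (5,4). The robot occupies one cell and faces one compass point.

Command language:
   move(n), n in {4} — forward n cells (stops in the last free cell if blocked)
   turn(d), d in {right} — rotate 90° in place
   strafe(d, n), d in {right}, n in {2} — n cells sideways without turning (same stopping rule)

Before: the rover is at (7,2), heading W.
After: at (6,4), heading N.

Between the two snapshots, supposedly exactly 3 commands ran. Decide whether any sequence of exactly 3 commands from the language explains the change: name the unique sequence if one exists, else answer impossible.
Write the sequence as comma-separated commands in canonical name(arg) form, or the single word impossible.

key: position moved to (6,4) AND the heading swung to N — translation plus rotation needed
t0: at (7,2), heading W
1. strafe(right, 2) → at (7,4), heading W
2. move(4) → at (6,4), heading W
3. turn(right) → at (6,4), heading N
no rival 3-sequence matches.

strafe(right, 2), move(4), turn(right)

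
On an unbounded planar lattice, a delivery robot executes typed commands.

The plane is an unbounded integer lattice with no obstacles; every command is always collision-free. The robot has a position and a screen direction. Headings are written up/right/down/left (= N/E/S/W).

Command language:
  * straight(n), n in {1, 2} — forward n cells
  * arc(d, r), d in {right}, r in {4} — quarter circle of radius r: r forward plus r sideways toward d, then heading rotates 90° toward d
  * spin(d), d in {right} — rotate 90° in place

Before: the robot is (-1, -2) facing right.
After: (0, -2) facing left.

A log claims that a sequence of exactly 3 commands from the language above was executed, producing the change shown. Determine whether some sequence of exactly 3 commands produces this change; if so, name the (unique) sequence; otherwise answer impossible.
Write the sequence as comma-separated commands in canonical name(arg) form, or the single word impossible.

straight(1), spin(right), spin(right)

key: order matters: swapping straight(1) and spin(right) lands elsewhere
initial: (-1, -2) facing right
step 1 (straight(1)): (0, -2) facing right
step 2 (spin(right)): (0, -2) facing down
step 3 (spin(right)): (0, -2) facing left
no other 3-command option fits: unique.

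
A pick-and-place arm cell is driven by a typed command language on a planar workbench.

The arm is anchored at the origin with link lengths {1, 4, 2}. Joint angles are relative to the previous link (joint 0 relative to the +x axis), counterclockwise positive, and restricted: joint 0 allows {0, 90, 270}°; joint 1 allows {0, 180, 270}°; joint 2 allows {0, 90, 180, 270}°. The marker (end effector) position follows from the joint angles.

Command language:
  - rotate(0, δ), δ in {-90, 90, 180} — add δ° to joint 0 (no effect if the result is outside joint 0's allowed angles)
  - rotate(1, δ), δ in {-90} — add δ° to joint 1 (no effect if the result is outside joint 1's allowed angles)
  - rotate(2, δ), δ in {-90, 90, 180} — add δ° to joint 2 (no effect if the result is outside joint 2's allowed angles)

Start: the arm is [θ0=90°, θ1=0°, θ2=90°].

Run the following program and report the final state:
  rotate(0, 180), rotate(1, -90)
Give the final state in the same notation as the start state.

[θ0=270°, θ1=270°, θ2=90°]

t0: [θ0=90°, θ1=0°, θ2=90°]
step 1 (rotate(0, 180)): [θ0=270°, θ1=0°, θ2=90°]
step 2 (rotate(1, -90)): [θ0=270°, θ1=270°, θ2=90°]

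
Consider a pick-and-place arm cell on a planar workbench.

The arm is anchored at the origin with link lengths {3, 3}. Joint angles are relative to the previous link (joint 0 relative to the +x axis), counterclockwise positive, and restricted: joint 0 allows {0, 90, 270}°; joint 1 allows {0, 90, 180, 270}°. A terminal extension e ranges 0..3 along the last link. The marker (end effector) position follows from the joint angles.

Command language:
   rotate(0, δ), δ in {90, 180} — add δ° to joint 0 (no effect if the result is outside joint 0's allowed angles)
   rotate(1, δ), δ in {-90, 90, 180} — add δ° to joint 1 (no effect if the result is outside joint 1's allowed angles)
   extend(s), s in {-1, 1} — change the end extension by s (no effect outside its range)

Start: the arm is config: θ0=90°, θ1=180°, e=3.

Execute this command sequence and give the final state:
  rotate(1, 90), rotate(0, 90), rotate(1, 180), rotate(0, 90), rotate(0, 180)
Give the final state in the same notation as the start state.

config: θ0=270°, θ1=90°, e=3

start: config: θ0=90°, θ1=180°, e=3
t=1 rotate(1, 90) ⇒ config: θ0=90°, θ1=270°, e=3
t=2 rotate(0, 90) ⇒ config: θ0=90°, θ1=270°, e=3
t=3 rotate(1, 180) ⇒ config: θ0=90°, θ1=90°, e=3
t=4 rotate(0, 90) ⇒ config: θ0=90°, θ1=90°, e=3
t=5 rotate(0, 180) ⇒ config: θ0=270°, θ1=90°, e=3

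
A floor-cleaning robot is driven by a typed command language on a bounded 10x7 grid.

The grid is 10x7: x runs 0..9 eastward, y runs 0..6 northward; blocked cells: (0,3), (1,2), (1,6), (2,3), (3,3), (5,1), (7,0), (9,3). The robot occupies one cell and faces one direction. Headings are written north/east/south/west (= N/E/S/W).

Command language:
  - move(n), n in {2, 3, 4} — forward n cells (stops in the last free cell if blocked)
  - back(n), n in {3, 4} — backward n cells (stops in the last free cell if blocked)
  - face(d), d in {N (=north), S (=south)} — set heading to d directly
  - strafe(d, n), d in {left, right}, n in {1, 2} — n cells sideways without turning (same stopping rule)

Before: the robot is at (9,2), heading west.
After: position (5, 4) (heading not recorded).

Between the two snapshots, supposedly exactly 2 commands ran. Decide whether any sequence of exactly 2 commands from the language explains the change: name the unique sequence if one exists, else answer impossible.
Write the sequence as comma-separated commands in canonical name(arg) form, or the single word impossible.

key: order matters: swapping move(4) and strafe(right, 2) lands elsewhere
from: at (9,2), heading west
[1] after move(4): at (5,2), heading west
[2] after strafe(right, 2): at (5,4), heading west
no other 2-command option fits: unique.

move(4), strafe(right, 2)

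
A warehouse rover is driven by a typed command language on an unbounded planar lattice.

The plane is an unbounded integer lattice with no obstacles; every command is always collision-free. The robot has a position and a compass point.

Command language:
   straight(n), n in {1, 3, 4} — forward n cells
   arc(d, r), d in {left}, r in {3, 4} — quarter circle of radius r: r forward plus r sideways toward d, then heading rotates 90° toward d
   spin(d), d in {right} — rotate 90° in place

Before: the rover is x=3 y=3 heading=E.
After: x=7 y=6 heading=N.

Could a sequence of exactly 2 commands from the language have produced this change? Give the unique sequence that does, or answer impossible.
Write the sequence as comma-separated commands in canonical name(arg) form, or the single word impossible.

key: position moved to (7,6) AND the heading swung to N — translation plus rotation needed
begin: x=3 y=3 heading=E
step 1 (straight(1)): x=4 y=3 heading=E
step 2 (arc(left, 3)): x=7 y=6 heading=N
uniquely the one of 36 2-step routes that fits.

straight(1), arc(left, 3)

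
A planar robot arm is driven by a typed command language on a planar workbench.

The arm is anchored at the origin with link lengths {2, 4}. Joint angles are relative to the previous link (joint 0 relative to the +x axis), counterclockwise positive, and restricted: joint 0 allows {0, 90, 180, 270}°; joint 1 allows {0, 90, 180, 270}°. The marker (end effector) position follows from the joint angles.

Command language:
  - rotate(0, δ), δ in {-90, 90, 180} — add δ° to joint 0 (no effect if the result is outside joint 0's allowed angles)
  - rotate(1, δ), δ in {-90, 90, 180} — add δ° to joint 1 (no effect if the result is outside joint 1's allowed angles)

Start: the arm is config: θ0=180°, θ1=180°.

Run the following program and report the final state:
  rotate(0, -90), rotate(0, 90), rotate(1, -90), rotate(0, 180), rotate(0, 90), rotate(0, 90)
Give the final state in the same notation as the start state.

config: θ0=180°, θ1=90°

begin: config: θ0=180°, θ1=180°
t=1 rotate(0, -90) ⇒ config: θ0=90°, θ1=180°
t=2 rotate(0, 90) ⇒ config: θ0=180°, θ1=180°
t=3 rotate(1, -90) ⇒ config: θ0=180°, θ1=90°
t=4 rotate(0, 180) ⇒ config: θ0=0°, θ1=90°
t=5 rotate(0, 90) ⇒ config: θ0=90°, θ1=90°
t=6 rotate(0, 90) ⇒ config: θ0=180°, θ1=90°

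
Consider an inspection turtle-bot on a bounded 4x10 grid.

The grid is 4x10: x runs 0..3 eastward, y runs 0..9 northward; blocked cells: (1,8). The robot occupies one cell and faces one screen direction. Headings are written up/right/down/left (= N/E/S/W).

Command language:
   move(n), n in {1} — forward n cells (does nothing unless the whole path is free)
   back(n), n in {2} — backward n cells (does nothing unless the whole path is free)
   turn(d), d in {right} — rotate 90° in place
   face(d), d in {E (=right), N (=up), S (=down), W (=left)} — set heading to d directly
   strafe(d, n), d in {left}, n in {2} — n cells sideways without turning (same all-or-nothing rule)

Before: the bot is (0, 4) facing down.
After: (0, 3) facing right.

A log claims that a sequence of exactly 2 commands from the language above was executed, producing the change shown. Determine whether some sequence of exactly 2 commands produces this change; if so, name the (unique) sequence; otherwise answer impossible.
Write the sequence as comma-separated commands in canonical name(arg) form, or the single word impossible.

move(1), face(E)

key: cell and facing (now E) both changed — the 2 commands mix motion and turning
start: (0, 4) facing down
1. move(1) → (0, 3) facing down
2. face(E) → (0, 3) facing right
no rival 2-sequence matches.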